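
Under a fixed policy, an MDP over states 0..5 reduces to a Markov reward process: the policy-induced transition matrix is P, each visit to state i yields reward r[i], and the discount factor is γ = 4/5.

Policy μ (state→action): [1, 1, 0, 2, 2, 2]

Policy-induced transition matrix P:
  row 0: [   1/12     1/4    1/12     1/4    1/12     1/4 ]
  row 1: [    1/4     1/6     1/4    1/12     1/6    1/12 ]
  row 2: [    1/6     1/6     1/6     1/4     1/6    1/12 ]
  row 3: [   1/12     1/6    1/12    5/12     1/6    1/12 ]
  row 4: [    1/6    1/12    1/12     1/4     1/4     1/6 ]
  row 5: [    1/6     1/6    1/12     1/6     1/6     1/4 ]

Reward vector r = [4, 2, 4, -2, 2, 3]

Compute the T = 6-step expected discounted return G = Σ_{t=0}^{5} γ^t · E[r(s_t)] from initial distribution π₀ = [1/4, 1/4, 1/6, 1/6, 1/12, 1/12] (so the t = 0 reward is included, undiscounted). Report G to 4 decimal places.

t=0: π = [0.2500, 0.2500, 0.1667, 0.1667, 0.0833, 0.0833], E[r] = 2.2500, γ^t·E[r] = 2.250000, running G = 2.250000
t=1: π = [0.1528, 0.1806, 0.1389, 0.2292, 0.1528, 0.1458], E[r] = 1.8125, γ^t·E[r] = 1.450000, running G = 3.700000
t=2: π = [0.1499, 0.1667, 0.1250, 0.2459, 0.1667, 0.1458], E[r] = 1.7118, γ^t·E[r] = 1.095556, running G = 4.795556
t=3: π = [0.1476, 0.1653, 0.1215, 0.2511, 0.1681, 0.1465], E[r] = 1.6805, γ^t·E[r] = 0.860395, running G = 5.655951
t=4: π = [0.1472, 0.1650, 0.1210, 0.2521, 0.1684, 0.1464], E[r] = 1.6744, γ^t·E[r] = 0.685852, running G = 6.341802
t=5: π = [0.1471, 0.1649, 0.1209, 0.2523, 0.1684, 0.1463], E[r] = 1.6731, γ^t·E[r] = 0.548236, running G = 6.890039

G = 6.8900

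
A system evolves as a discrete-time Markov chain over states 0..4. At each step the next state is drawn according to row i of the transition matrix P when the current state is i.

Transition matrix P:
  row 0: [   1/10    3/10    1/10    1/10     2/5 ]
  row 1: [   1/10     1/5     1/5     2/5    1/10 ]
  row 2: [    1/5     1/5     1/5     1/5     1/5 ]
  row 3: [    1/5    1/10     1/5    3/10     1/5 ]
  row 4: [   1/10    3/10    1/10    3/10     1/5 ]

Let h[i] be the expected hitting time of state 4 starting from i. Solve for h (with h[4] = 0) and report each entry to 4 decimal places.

h = [3.8828, 5.2152, 4.6795, 4.6200, 0.0000]

First-step conditioning: h[4] = 0; for i ≠ 4, h[i] = 1 + Σ_k P[i][k]·h[k].
  h[0] = 1 + 1/10·h[0] + 3/10·h[1] + 1/10·h[2] + 1/10·h[3]
  h[1] = 1 + 1/10·h[0] + 1/5·h[1] + 1/5·h[2] + 2/5·h[3]
  h[2] = 1 + 1/5·h[0] + 1/5·h[1] + 1/5·h[2] + 1/5·h[3]
  h[3] = 1 + 1/5·h[0] + 1/10·h[1] + 1/5·h[2] + 3/10·h[3]
Solving the 4×4 linear system over states ≠ 4 gives exactly h = [1060/273, 5695/1092, 365/78, 5045/1092, 0] (h[4] = 0 is the target).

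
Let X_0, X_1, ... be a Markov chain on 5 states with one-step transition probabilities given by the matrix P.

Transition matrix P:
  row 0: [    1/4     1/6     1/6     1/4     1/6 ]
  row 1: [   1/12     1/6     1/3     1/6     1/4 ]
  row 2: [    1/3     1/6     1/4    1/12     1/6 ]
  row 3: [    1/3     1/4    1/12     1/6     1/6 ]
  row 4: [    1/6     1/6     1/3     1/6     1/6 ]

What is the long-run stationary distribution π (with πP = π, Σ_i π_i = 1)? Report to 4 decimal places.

π = [0.2381, 0.1806, 0.2325, 0.1671, 0.1817]

Balance equations π_j = Σ_i π_i·P[i][j]:
  π_0 = 1/4·π_0 + 1/12·π_1 + 1/3·π_2 + 1/3·π_3 + 1/6·π_4
  π_1 = 1/6·π_0 + 1/6·π_1 + 1/6·π_2 + 1/4·π_3 + 1/6·π_4
  π_2 = 1/6·π_0 + 1/3·π_1 + 1/4·π_2 + 1/12·π_3 + 1/3·π_4
  π_3 = 1/4·π_0 + 1/6·π_1 + 1/12·π_2 + 1/6·π_3 + 1/6·π_4
  normalize: π_0 + π_1 + π_2 + π_3 + π_4 = 1
Solving the linear system gives exactly π = [4880/20499, 1234/6833, 4766/20499, 1142/6833, 3725/20499].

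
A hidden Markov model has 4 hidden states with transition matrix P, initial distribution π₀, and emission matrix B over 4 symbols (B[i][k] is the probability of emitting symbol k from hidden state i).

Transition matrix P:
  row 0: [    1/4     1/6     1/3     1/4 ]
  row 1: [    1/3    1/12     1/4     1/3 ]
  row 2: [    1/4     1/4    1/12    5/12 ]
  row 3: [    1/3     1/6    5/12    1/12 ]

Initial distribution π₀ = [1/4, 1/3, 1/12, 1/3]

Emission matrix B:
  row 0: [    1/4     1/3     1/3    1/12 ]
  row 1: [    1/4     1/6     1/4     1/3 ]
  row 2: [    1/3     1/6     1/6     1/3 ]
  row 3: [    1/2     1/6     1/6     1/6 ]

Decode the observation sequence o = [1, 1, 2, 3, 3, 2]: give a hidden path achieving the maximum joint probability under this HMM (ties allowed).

path = [0, 0, 0, 2, 1, 0]

t=0: δ = [8.333e-02, 5.556e-02, 1.389e-02, 5.556e-02]  (obs o_0=1)
t=1: δ = [6.944e-03, 2.315e-03, 4.630e-03, 3.472e-03]  ψ = [0, 0, 0, 0]  (obs o_1=1)
t=2: δ = [5.787e-04, 2.894e-04, 3.858e-04, 3.215e-04]  ψ = [0, 0, 0, 2]  (obs o_2=2)
t=3: δ = [1.206e-05, 3.215e-05, 6.430e-05, 2.679e-05]  ψ = [0, 0, 0, 2]  (obs o_3=3)
t=4: δ = [1.340e-06, 5.358e-06, 3.721e-06, 4.465e-06]  ψ = [2, 2, 3, 2]  (obs o_4=3)
t=5: δ = [5.954e-07, 2.326e-07, 3.101e-07, 2.977e-07]  ψ = [1, 2, 3, 1]  (obs o_5=2)
backtrack: best end state = 0; path = [0, 0, 0, 2, 1, 0]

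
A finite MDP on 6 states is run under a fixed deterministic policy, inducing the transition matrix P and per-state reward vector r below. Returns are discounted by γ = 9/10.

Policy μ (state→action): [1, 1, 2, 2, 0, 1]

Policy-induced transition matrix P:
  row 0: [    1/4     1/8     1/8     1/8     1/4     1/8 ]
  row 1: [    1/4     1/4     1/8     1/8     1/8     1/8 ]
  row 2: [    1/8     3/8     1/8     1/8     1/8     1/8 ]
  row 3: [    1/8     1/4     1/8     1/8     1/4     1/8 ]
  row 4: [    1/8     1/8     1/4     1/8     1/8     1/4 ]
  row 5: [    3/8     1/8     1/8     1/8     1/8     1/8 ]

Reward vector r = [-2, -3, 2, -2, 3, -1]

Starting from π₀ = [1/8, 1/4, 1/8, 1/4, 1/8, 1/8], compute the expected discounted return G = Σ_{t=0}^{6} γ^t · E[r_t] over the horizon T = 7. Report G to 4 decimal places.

t=0: π = [0.1250, 0.2500, 0.1250, 0.2500, 0.1250, 0.1250], E[r] = -1.0000, γ^t·E[r] = -1.000000, running G = -1.000000
t=1: π = [0.2031, 0.2188, 0.1406, 0.1250, 0.1719, 0.1406], E[r] = -0.6563, γ^t·E[r] = -0.590625, running G = -1.590625
t=2: π = [0.2129, 0.2031, 0.1465, 0.1250, 0.1660, 0.1465], E[r] = -0.6406, γ^t·E[r] = -0.518906, running G = -2.109531
t=3: π = [0.2136, 0.2026, 0.1458, 0.1250, 0.1672, 0.1458], E[r] = -0.6377, γ^t·E[r] = -0.464880, running G = -2.574411
t=4: π = [0.2135, 0.2024, 0.1459, 0.1250, 0.1673, 0.1459], E[r] = -0.6362, γ^t·E[r] = -0.417431, running G = -2.991842
t=5: π = [0.2135, 0.2024, 0.1459, 0.1250, 0.1673, 0.1459], E[r] = -0.6363, γ^t·E[r] = -0.375715, running G = -3.367557
t=6: π = [0.2135, 0.2024, 0.1459, 0.1250, 0.1673, 0.1459], E[r] = -0.6363, γ^t·E[r] = -0.338155, running G = -3.705712

G = -3.7057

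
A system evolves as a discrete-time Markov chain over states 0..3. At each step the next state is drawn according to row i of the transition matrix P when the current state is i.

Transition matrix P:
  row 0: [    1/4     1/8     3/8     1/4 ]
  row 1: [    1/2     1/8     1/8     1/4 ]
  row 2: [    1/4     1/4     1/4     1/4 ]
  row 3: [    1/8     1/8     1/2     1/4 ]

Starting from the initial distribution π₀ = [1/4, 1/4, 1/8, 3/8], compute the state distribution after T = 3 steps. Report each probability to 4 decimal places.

t=0: π = [0.2500, 0.2500, 0.1250, 0.3750]
t=1: π = [0.2656, 0.1406, 0.3438, 0.2500]
t=2: π = [0.2539, 0.1680, 0.3281, 0.2500]
t=3: π = [0.2607, 0.1660, 0.3232, 0.2500]

π = [0.2607, 0.1660, 0.3232, 0.2500]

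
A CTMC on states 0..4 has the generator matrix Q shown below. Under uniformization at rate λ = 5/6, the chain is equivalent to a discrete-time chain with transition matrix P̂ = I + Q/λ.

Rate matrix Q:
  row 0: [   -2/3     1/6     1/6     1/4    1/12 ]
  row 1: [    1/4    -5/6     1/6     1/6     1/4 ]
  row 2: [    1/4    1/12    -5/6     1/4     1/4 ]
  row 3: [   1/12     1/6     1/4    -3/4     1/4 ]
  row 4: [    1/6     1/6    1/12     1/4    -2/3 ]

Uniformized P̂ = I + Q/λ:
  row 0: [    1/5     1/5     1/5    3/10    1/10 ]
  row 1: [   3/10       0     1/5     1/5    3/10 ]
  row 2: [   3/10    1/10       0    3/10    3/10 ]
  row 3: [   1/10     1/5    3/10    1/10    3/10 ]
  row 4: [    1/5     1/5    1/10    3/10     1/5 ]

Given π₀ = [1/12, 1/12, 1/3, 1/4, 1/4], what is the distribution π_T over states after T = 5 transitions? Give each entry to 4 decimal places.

t=0: π = [0.0833, 0.0833, 0.3333, 0.2500, 0.2500]
t=1: π = [0.2167, 0.1500, 0.1333, 0.2417, 0.2583]
t=2: π = [0.2042, 0.1567, 0.1717, 0.2367, 0.2308]
t=3: π = [0.2092, 0.1515, 0.1663, 0.2370, 0.2361]
t=4: π = [0.2081, 0.1531, 0.1668, 0.2375, 0.2346]
t=5: π = [0.2082, 0.1527, 0.1669, 0.2372, 0.2349]

π = [0.2082, 0.1527, 0.1669, 0.2372, 0.2349]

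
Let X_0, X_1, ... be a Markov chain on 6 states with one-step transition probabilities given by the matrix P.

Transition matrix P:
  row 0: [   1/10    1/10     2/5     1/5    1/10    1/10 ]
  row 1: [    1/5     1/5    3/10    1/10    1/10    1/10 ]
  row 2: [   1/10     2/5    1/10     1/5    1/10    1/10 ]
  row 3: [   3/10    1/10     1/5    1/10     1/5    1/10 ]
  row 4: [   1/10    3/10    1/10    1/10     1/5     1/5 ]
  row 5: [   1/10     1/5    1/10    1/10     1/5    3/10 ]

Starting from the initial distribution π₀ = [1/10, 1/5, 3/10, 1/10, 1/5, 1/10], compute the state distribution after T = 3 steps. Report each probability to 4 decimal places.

π = [0.1486, 0.2272, 0.2038, 0.1362, 0.1416, 0.1426]

t=0: π = [0.1000, 0.2000, 0.3000, 0.1000, 0.2000, 0.1000]
t=1: π = [0.1400, 0.2600, 0.1800, 0.1400, 0.1400, 0.1400]
t=2: π = [0.1540, 0.2220, 0.2080, 0.1320, 0.1420, 0.1420]
t=3: π = [0.1486, 0.2272, 0.2038, 0.1362, 0.1416, 0.1426]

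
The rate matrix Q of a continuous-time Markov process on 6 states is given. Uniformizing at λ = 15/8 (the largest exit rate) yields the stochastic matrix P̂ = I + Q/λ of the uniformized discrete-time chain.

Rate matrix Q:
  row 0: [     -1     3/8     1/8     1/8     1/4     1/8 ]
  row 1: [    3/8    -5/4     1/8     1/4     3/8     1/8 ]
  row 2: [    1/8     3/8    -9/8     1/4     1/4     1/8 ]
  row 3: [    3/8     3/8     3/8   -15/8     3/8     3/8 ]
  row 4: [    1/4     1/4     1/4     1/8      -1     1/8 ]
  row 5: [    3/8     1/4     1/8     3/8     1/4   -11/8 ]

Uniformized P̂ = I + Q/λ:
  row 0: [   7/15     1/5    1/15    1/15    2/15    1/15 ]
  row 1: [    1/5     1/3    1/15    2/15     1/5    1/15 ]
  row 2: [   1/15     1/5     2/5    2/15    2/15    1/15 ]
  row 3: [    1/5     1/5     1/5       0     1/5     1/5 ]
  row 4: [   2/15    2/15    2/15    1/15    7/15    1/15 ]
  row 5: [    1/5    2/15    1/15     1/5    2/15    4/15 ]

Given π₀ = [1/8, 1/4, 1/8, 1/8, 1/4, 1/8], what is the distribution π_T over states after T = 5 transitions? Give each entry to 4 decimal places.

π = [0.2256, 0.2053, 0.1425, 0.0967, 0.2303, 0.0995]

t=0: π = [0.1250, 0.2500, 0.1250, 0.1250, 0.2500, 0.1250]
t=1: π = [0.2000, 0.2083, 0.1417, 0.1000, 0.2417, 0.1083]
t=2: π = [0.2183, 0.2044, 0.1433, 0.0978, 0.2344, 0.1017]
t=3: π = [0.2235, 0.2049, 0.1431, 0.0969, 0.2316, 0.1000]
t=4: π = [0.2251, 0.2052, 0.1427, 0.0967, 0.2307, 0.0996]
t=5: π = [0.2256, 0.2053, 0.1425, 0.0967, 0.2303, 0.0995]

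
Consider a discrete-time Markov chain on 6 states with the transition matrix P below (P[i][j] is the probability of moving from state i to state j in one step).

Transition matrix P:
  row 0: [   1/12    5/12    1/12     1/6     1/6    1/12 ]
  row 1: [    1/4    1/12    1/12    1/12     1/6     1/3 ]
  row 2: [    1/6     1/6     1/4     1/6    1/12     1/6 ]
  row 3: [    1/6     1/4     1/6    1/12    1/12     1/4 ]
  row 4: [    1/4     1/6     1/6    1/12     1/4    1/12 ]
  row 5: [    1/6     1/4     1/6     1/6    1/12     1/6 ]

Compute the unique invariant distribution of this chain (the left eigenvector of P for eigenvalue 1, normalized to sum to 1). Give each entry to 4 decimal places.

π = [0.1815, 0.2198, 0.1453, 0.1262, 0.1401, 0.1870]

Balance equations π_j = Σ_i π_i·P[i][j]:
  π_0 = 1/12·π_0 + 1/4·π_1 + 1/6·π_2 + 1/6·π_3 + 1/4·π_4 + 1/6·π_5
  π_1 = 5/12·π_0 + 1/12·π_1 + 1/6·π_2 + 1/4·π_3 + 1/6·π_4 + 1/4·π_5
  π_2 = 1/12·π_0 + 1/12·π_1 + 1/4·π_2 + 1/6·π_3 + 1/6·π_4 + 1/6·π_5
  π_3 = 1/6·π_0 + 1/12·π_1 + 1/6·π_2 + 1/12·π_3 + 1/12·π_4 + 1/6·π_5
  π_4 = 1/6·π_0 + 1/6·π_1 + 1/12·π_2 + 1/12·π_3 + 1/4·π_4 + 1/12·π_5
  normalize: π_0 + π_1 + π_2 + π_3 + π_4 + π_5 = 1
Solving the linear system gives exactly π = [3565/19638, 1439/6546, 1427/9819, 32207/255294, 1376/9819, 47743/255294].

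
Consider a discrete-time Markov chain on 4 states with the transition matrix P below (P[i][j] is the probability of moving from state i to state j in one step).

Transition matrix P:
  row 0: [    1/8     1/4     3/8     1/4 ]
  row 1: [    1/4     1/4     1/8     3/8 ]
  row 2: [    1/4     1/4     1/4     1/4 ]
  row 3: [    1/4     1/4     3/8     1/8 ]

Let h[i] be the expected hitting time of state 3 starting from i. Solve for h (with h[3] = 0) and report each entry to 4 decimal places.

First-step conditioning: h[3] = 0; for i ≠ 3, h[i] = 1 + Σ_k P[i][k]·h[k].
  h[0] = 1 + 1/8·h[0] + 1/4·h[1] + 3/8·h[2]
  h[1] = 1 + 1/4·h[0] + 1/4·h[1] + 1/8·h[2]
  h[2] = 1 + 1/4·h[0] + 1/4·h[1] + 1/4·h[2]
Solving the 3×3 linear system over states ≠ 3 gives exactly h = [32/9, 28/9, 32/9, 0] (h[3] = 0 is the target).

h = [3.5556, 3.1111, 3.5556, 0.0000]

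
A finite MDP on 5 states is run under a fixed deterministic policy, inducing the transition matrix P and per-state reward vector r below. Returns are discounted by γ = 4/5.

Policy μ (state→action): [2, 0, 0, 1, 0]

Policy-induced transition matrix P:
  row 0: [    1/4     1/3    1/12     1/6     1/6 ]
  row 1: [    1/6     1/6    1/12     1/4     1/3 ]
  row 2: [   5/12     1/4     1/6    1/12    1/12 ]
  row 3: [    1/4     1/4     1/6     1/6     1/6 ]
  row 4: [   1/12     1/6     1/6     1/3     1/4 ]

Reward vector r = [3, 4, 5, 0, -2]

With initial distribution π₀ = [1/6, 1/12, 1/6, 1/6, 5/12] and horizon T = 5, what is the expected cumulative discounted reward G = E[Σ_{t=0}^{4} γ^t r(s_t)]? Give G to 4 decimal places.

G = 5.1205

t=0: π = [0.1667, 0.0833, 0.1667, 0.1667, 0.4167], E[r] = 0.8333, γ^t·E[r] = 0.833333, running G = 0.833333
t=1: π = [0.2014, 0.2222, 0.1458, 0.2292, 0.2014], E[r] = 1.8194, γ^t·E[r] = 1.455556, running G = 2.288889
t=2: π = [0.2222, 0.2315, 0.1314, 0.2066, 0.2083], E[r] = 1.8328, γ^t·E[r] = 1.172963, running G = 3.461852
t=3: π = [0.2179, 0.2319, 0.1289, 0.2097, 0.2117], E[r] = 1.8021, γ^t·E[r] = 0.922667, running G = 4.384519
t=4: π = [0.2169, 0.2312, 0.1292, 0.2105, 0.2122], E[r] = 1.7969, γ^t·E[r] = 0.736023, running G = 5.120542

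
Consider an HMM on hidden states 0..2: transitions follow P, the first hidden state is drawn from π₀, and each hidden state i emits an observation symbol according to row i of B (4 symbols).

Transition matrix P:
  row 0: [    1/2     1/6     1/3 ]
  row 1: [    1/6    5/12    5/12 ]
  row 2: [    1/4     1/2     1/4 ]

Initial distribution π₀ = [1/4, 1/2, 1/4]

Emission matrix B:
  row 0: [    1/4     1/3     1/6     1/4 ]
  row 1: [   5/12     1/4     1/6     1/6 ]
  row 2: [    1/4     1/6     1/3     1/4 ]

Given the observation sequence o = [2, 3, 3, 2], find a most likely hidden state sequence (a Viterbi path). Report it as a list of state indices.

path = [1, 2, 1, 2]

t=0: δ = [4.167e-02, 8.333e-02, 8.333e-02]  (obs o_0=2)
t=1: δ = [5.208e-03, 6.944e-03, 8.681e-03]  ψ = [0, 2, 1]  (obs o_1=3)
t=2: δ = [6.510e-04, 7.234e-04, 7.234e-04]  ψ = [0, 2, 1]  (obs o_2=3)
t=3: δ = [5.425e-05, 6.028e-05, 1.005e-04]  ψ = [0, 2, 1]  (obs o_3=2)
backtrack: best end state = 2; path = [1, 2, 1, 2]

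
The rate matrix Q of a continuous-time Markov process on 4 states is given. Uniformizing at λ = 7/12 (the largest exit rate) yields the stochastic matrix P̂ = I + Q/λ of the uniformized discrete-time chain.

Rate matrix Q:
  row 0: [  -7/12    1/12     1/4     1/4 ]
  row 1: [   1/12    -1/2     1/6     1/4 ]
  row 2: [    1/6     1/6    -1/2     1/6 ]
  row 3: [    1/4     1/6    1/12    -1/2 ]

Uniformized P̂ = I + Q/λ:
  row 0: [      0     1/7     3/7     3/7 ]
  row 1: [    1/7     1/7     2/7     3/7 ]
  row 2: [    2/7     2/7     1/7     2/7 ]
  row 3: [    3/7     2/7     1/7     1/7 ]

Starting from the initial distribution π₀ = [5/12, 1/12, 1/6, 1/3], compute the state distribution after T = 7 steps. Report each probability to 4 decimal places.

π = [0.2316, 0.2210, 0.2408, 0.3067]

t=0: π = [0.4167, 0.0833, 0.1667, 0.3333]
t=1: π = [0.2024, 0.2143, 0.2738, 0.3095]
t=2: π = [0.2415, 0.2262, 0.2313, 0.3010]
t=3: π = [0.2274, 0.2189, 0.2442, 0.3095]
t=4: π = [0.2337, 0.2220, 0.2391, 0.3053]
t=5: π = [0.2308, 0.2206, 0.2413, 0.3072]
t=6: π = [0.2321, 0.2212, 0.2403, 0.3063]
t=7: π = [0.2316, 0.2210, 0.2408, 0.3067]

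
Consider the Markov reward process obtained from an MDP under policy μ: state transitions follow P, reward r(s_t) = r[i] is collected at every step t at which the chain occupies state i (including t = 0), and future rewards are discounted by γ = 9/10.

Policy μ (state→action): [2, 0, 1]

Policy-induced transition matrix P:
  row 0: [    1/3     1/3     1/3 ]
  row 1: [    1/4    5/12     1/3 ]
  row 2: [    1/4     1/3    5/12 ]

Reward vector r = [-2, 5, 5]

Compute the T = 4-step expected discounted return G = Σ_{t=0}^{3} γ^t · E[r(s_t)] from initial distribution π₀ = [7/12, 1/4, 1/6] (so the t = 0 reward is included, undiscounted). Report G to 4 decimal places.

G = 8.2792

t=0: π = [0.5833, 0.2500, 0.1667], E[r] = 0.9167, γ^t·E[r] = 0.916667, running G = 0.916667
t=1: π = [0.2986, 0.3542, 0.3472], E[r] = 2.9097, γ^t·E[r] = 2.618750, running G = 3.535417
t=2: π = [0.2749, 0.3628, 0.3623], E[r] = 3.0758, γ^t·E[r] = 2.491406, running G = 6.026823
t=3: π = [0.2729, 0.3636, 0.3635], E[r] = 3.0897, γ^t·E[r] = 2.252355, running G = 8.279178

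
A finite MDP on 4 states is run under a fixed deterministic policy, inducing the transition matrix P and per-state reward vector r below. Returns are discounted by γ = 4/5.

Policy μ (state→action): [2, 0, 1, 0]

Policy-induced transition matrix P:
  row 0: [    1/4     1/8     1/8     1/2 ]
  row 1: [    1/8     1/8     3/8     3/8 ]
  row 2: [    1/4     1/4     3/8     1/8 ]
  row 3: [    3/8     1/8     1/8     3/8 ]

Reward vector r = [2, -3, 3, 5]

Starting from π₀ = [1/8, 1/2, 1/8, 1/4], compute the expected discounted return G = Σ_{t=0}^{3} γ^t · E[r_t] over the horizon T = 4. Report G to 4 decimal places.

G = 5.3375

t=0: π = [0.1250, 0.5000, 0.1250, 0.2500], E[r] = 0.3750, γ^t·E[r] = 0.375000, running G = 0.375000
t=1: π = [0.2188, 0.1406, 0.2813, 0.3594], E[r] = 2.6563, γ^t·E[r] = 2.125000, running G = 2.500000
t=2: π = [0.2773, 0.1602, 0.2305, 0.3320], E[r] = 2.4258, γ^t·E[r] = 1.552500, running G = 4.052500
t=3: π = [0.2715, 0.1538, 0.2227, 0.3521], E[r] = 2.5098, γ^t·E[r] = 1.285000, running G = 5.337500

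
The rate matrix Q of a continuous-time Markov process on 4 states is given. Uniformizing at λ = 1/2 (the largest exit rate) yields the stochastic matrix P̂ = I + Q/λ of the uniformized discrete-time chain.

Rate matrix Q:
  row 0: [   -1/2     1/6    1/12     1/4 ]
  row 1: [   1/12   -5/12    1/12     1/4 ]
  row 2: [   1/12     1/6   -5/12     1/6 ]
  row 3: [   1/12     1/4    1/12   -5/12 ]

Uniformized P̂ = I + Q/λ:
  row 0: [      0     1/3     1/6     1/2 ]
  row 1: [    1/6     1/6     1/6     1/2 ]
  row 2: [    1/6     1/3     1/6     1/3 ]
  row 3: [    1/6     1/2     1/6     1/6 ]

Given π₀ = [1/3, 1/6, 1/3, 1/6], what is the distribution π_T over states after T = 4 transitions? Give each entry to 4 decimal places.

t=0: π = [0.3333, 0.1667, 0.3333, 0.1667]
t=1: π = [0.1111, 0.3333, 0.1667, 0.3889]
t=2: π = [0.1481, 0.3426, 0.1667, 0.3426]
t=3: π = [0.1420, 0.3333, 0.1667, 0.3580]
t=4: π = [0.1430, 0.3374, 0.1667, 0.3529]

π = [0.1430, 0.3374, 0.1667, 0.3529]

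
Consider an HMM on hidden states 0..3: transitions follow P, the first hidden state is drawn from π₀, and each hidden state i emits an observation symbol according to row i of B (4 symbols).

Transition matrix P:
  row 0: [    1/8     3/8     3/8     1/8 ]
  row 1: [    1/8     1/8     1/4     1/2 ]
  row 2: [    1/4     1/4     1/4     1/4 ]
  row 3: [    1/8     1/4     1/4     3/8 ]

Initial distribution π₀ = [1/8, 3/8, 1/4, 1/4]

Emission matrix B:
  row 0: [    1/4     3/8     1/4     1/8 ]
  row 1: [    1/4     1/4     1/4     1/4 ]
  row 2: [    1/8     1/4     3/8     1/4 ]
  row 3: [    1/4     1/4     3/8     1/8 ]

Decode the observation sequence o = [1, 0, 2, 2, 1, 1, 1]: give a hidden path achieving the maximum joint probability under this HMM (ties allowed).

t=0: δ = [4.688e-02, 9.375e-02, 6.250e-02, 6.250e-02]  (obs o_0=1)
t=1: δ = [3.906e-03, 4.395e-03, 2.930e-03, 1.172e-02]  ψ = [2, 0, 1, 1]  (obs o_1=0)
t=2: δ = [3.662e-04, 7.324e-04, 1.099e-03, 1.648e-03]  ψ = [3, 3, 3, 3]  (obs o_2=2)
t=3: δ = [6.866e-05, 1.030e-04, 1.545e-04, 2.317e-04]  ψ = [2, 3, 3, 3]  (obs o_3=2)
t=4: δ = [1.448e-05, 1.448e-05, 1.448e-05, 2.173e-05]  ψ = [2, 3, 3, 3]  (obs o_4=1)
t=5: δ = [1.358e-06, 1.358e-06, 1.358e-06, 2.037e-06]  ψ = [2, 0, 0, 3]  (obs o_5=1)
t=6: δ = [1.273e-07, 1.273e-07, 1.273e-07, 1.910e-07]  ψ = [2, 0, 0, 3]  (obs o_6=1)
backtrack: best end state = 3; path = [1, 3, 3, 3, 3, 3, 3]

path = [1, 3, 3, 3, 3, 3, 3]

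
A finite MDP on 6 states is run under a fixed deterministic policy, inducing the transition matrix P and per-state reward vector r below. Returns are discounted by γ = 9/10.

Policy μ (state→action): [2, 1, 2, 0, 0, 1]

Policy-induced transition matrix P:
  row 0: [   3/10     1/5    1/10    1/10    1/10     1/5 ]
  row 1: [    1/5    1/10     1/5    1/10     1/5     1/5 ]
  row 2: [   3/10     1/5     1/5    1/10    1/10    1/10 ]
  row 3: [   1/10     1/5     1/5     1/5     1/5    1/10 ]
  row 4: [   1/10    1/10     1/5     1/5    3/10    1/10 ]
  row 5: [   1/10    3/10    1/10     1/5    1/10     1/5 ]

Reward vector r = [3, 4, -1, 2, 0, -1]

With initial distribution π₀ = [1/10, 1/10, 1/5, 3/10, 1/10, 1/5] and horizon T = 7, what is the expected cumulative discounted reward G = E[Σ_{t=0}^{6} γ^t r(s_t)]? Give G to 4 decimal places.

G = 6.2688

t=0: π = [0.1000, 0.1000, 0.2000, 0.3000, 0.1000, 0.2000], E[r] = 0.9000, γ^t·E[r] = 0.900000, running G = 0.900000
t=1: π = [0.1700, 0.2000, 0.1700, 0.1600, 0.1600, 0.1400], E[r] = 1.3200, γ^t·E[r] = 1.188000, running G = 2.088000
t=2: π = [0.1880, 0.1780, 0.1690, 0.1460, 0.1680, 0.1510], E[r] = 1.2480, γ^t·E[r] = 1.010880, running G = 3.098880
t=3: π = [0.1892, 0.1805, 0.1661, 0.1465, 0.1660, 0.1517], E[r] = 1.2648, γ^t·E[r] = 0.922039, running G = 4.020919
t=4: π = [0.1891, 0.1805, 0.1659, 0.1464, 0.1659, 0.1521], E[r] = 1.2642, γ^t·E[r] = 0.829442, running G = 4.850361
t=5: π = [0.1891, 0.1806, 0.1659, 0.1464, 0.1659, 0.1522], E[r] = 1.2643, γ^t·E[r] = 0.746554, running G = 5.596915
t=6: π = [0.1890, 0.1806, 0.1659, 0.1464, 0.1659, 0.1522], E[r] = 1.2643, γ^t·E[r] = 0.671882, running G = 6.268797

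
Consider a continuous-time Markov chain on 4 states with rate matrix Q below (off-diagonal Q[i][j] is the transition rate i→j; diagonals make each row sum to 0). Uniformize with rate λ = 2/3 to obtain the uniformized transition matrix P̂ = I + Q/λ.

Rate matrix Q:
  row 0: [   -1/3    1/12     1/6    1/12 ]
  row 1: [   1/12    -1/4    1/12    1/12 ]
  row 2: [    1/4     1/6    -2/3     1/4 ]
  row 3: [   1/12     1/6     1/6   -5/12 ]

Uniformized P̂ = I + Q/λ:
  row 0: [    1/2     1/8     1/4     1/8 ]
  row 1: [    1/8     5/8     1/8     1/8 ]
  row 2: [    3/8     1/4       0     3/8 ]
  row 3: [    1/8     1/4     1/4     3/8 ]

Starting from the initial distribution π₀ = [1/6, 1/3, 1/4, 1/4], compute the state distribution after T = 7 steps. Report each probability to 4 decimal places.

t=0: π = [0.1667, 0.3333, 0.2500, 0.2500]
t=1: π = [0.2500, 0.3542, 0.1458, 0.2500]
t=2: π = [0.2552, 0.3516, 0.1693, 0.2240]
t=3: π = [0.2630, 0.3499, 0.1637, 0.2233]
t=4: π = [0.2646, 0.3483, 0.1653, 0.2218]
t=5: π = [0.2655, 0.3476, 0.1651, 0.2218]
t=6: π = [0.2659, 0.3471, 0.1653, 0.2217]
t=7: π = [0.2660, 0.3469, 0.1653, 0.2217]

π = [0.2660, 0.3469, 0.1653, 0.2217]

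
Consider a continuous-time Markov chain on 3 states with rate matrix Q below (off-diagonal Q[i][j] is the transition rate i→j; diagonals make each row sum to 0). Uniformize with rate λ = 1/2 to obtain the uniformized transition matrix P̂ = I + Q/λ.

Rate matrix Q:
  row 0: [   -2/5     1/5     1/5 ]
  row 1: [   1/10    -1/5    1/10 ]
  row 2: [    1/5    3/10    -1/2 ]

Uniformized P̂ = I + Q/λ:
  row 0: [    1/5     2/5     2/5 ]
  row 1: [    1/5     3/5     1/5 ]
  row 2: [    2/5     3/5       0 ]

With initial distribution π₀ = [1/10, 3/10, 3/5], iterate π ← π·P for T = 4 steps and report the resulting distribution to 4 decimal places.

t=0: π = [0.1000, 0.3000, 0.6000]
t=1: π = [0.3200, 0.5800, 0.1000]
t=2: π = [0.2200, 0.5360, 0.2440]
t=3: π = [0.2488, 0.5560, 0.1952]
t=4: π = [0.2390, 0.5502, 0.2107]

π = [0.2390, 0.5502, 0.2107]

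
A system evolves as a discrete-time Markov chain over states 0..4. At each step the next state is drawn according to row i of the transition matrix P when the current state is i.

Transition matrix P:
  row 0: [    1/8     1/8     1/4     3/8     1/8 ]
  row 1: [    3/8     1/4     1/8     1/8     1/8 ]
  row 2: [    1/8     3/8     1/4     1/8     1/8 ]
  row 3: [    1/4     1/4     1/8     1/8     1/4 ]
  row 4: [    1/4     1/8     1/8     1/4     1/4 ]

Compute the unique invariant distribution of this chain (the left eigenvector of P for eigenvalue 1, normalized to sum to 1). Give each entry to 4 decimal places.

Balance equations π_j = Σ_i π_i·P[i][j]:
  π_0 = 1/8·π_0 + 3/8·π_1 + 1/8·π_2 + 1/4·π_3 + 1/4·π_4
  π_1 = 1/8·π_0 + 1/4·π_1 + 3/8·π_2 + 1/4·π_3 + 1/8·π_4
  π_2 = 1/4·π_0 + 1/8·π_1 + 1/4·π_2 + 1/8·π_3 + 1/8·π_4
  π_3 = 3/8·π_0 + 1/8·π_1 + 1/8·π_2 + 1/8·π_3 + 1/4·π_4
  normalize: π_0 + π_1 + π_2 + π_3 + π_4 = 1
Solving the linear system gives exactly π = [463/2036, 113/509, 357/2036, 207/1018, 175/1018].

π = [0.2274, 0.2220, 0.1753, 0.2033, 0.1719]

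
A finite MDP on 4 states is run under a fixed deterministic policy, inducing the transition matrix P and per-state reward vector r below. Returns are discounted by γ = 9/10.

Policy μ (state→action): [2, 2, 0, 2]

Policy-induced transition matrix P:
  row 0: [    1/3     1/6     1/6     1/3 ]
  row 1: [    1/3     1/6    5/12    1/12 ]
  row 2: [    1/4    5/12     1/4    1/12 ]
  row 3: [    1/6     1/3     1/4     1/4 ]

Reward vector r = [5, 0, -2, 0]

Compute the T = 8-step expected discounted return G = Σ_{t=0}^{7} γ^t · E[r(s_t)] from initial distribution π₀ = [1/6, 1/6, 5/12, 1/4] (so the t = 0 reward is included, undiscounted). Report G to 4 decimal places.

t=0: π = [0.1667, 0.1667, 0.4167, 0.2500], E[r] = 0.0000, γ^t·E[r] = 0.000000, running G = 0.000000
t=1: π = [0.2569, 0.3125, 0.2639, 0.1667], E[r] = 0.7569, γ^t·E[r] = 0.681250, running G = 0.681250
t=2: π = [0.2836, 0.2604, 0.2807, 0.1753], E[r] = 0.8565, γ^t·E[r] = 0.693750, running G = 1.375000
t=3: π = [0.2807, 0.2661, 0.2698, 0.1834], E[r] = 0.8641, γ^t·E[r] = 0.629895, running G = 2.004895
t=4: π = [0.2803, 0.2647, 0.2709, 0.1841], E[r] = 0.8595, γ^t·E[r] = 0.563910, running G = 2.568804
t=5: π = [0.2801, 0.2651, 0.2708, 0.1841], E[r] = 0.8588, γ^t·E[r] = 0.507142, running G = 3.075946
t=6: π = [0.2801, 0.2650, 0.2708, 0.1840], E[r] = 0.8588, γ^t·E[r] = 0.456383, running G = 3.532329
t=7: π = [0.2801, 0.2650, 0.2708, 0.1840], E[r] = 0.8588, γ^t·E[r] = 0.410757, running G = 3.943086

G = 3.9431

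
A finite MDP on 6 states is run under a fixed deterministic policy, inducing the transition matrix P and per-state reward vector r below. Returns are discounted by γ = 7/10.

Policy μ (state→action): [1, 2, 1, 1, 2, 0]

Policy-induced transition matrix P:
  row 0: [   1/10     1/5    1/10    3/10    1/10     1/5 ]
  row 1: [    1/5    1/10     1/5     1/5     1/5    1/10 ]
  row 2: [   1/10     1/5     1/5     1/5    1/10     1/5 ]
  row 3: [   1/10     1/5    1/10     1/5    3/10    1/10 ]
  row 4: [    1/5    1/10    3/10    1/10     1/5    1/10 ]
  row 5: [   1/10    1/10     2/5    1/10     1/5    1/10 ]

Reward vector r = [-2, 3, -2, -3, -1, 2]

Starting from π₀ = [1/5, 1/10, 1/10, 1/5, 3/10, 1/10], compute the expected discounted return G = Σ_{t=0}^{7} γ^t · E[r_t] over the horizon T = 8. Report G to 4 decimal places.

t=0: π = [0.2000, 0.1000, 0.1000, 0.2000, 0.3000, 0.1000], E[r] = -1.0000, γ^t·E[r] = -1.000000, running G = -1.000000
t=1: π = [0.1400, 0.1500, 0.2100, 0.1800, 0.1900, 0.1300], E[r] = -0.7200, γ^t·E[r] = -0.504000, running G = -1.504000
t=2: π = [0.1340, 0.1530, 0.2130, 0.1820, 0.1830, 0.1350], E[r] = -0.6940, γ^t·E[r] = -0.340060, running G = -1.844060
t=3: π = [0.1336, 0.1529, 0.2137, 0.1816, 0.1835, 0.1347], E[r] = -0.6948, γ^t·E[r] = -0.238316, running G = -2.082376
t=4: π = [0.1336, 0.1529, 0.2138, 0.1815, 0.1834, 0.1347], E[r] = -0.6947, γ^t·E[r] = -0.166807, running G = -2.249183
t=5: π = [0.1336, 0.1529, 0.2138, 0.1815, 0.1834, 0.1347], E[r] = -0.6947, γ^t·E[r] = -0.116758, running G = -2.365941
t=6: π = [0.1336, 0.1529, 0.2138, 0.1815, 0.1834, 0.1347], E[r] = -0.6947, γ^t·E[r] = -0.081730, running G = -2.447671
t=7: π = [0.1336, 0.1529, 0.2138, 0.1815, 0.1834, 0.1347], E[r] = -0.6947, γ^t·E[r] = -0.057211, running G = -2.504883

G = -2.5049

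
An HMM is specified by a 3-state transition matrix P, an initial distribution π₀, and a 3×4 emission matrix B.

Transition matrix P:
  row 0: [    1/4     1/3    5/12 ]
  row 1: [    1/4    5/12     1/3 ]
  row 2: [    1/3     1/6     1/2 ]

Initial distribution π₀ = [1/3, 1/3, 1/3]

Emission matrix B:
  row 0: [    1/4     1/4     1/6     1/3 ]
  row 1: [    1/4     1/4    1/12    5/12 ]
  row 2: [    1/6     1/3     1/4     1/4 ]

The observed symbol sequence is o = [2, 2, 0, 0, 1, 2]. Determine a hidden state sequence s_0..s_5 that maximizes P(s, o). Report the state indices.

path = [2, 2, 2, 2, 2, 2]

t=0: δ = [5.556e-02, 2.778e-02, 8.333e-02]  (obs o_0=2)
t=1: δ = [4.630e-03, 1.543e-03, 1.042e-02]  ψ = [2, 0, 2]  (obs o_1=2)
t=2: δ = [8.681e-04, 4.340e-04, 8.681e-04]  ψ = [2, 2, 2]  (obs o_2=0)
t=3: δ = [7.234e-05, 7.234e-05, 7.234e-05]  ψ = [2, 0, 2]  (obs o_3=0)
t=4: δ = [6.028e-06, 7.535e-06, 1.206e-05]  ψ = [2, 1, 2]  (obs o_4=1)
t=5: δ = [6.698e-07, 2.616e-07, 1.507e-06]  ψ = [2, 1, 2]  (obs o_5=2)
backtrack: best end state = 2; path = [2, 2, 2, 2, 2, 2]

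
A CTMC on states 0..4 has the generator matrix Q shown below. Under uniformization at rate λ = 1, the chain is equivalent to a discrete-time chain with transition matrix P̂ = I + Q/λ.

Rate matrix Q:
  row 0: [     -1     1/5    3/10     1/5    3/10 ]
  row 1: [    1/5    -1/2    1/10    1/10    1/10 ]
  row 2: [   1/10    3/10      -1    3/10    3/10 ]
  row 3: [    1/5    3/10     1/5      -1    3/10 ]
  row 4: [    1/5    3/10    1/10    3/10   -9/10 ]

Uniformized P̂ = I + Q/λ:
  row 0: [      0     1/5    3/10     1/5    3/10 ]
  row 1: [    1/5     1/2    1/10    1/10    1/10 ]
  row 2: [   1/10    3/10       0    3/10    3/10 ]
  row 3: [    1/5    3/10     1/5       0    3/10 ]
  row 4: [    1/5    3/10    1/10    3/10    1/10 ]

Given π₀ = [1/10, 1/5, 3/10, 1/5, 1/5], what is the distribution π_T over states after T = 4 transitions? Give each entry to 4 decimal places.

π = [0.1557, 0.3554, 0.1340, 0.1641, 0.1908]

t=0: π = [0.1000, 0.2000, 0.3000, 0.2000, 0.2000]
t=1: π = [0.1500, 0.3300, 0.1100, 0.1900, 0.2200]
t=2: π = [0.1590, 0.3510, 0.1380, 0.1620, 0.1900]
t=3: π = [0.1544, 0.3543, 0.1342, 0.1653, 0.1918]
t=4: π = [0.1557, 0.3554, 0.1340, 0.1641, 0.1908]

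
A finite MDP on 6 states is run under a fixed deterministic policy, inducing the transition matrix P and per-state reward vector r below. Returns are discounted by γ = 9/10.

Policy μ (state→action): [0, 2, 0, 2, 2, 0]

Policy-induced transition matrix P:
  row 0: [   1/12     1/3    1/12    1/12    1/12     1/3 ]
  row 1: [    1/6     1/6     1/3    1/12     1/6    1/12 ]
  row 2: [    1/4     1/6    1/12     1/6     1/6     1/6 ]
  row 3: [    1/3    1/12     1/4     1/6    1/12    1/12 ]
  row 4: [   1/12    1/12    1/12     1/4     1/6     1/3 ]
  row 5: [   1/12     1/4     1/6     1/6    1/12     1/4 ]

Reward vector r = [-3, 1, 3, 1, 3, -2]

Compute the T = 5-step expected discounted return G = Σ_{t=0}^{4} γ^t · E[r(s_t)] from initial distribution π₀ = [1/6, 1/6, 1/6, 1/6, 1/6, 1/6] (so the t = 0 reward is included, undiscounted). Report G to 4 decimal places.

G = 1.4648

t=0: π = [0.1667, 0.1667, 0.1667, 0.1667, 0.1667, 0.1667], E[r] = 0.5000, γ^t·E[r] = 0.500000, running G = 0.500000
t=1: π = [0.1667, 0.1806, 0.1667, 0.1528, 0.1250, 0.2083], E[r] = 0.2917, γ^t·E[r] = 0.262500, running G = 0.762500
t=2: π = [0.1644, 0.1887, 0.1713, 0.1481, 0.1227, 0.2049], E[r] = 0.3160, γ^t·E[r] = 0.255938, running G = 1.018438
t=3: π = [0.1646, 0.1886, 0.1723, 0.1475, 0.1236, 0.2035], E[r] = 0.3225, γ^t·E[r] = 0.235125, running G = 1.253563
t=4: π = [0.1646, 0.1885, 0.1720, 0.1475, 0.1237, 0.2037], E[r] = 0.3220, γ^t·E[r] = 0.211233, running G = 1.464795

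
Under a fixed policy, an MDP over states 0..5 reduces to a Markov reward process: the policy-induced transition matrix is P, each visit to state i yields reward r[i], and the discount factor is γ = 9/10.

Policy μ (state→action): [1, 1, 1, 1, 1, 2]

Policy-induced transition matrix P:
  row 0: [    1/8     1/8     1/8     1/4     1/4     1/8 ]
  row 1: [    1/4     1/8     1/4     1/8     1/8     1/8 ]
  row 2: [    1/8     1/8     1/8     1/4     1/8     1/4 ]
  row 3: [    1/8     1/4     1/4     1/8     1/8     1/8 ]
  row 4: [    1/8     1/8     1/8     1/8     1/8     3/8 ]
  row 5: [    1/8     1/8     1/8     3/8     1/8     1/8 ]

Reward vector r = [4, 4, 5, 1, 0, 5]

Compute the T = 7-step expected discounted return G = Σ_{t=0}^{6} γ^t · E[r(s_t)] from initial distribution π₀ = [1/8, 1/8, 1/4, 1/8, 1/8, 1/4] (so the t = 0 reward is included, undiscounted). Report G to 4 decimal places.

t=0: π = [0.1250, 0.1250, 0.2500, 0.1250, 0.1250, 0.2500], E[r] = 3.6250, γ^t·E[r] = 3.625000, running G = 3.625000
t=1: π = [0.1406, 0.1406, 0.1563, 0.2344, 0.1406, 0.1875], E[r] = 3.0781, γ^t·E[r] = 2.770313, running G = 6.395313
t=2: π = [0.1426, 0.1543, 0.1719, 0.2090, 0.1426, 0.1797], E[r] = 3.1543, γ^t·E[r] = 2.554980, running G = 8.950293
t=3: π = [0.1443, 0.1511, 0.1704, 0.2092, 0.1428, 0.1821], E[r] = 3.1536, γ^t·E[r] = 2.298948, running G = 11.249241
t=4: π = [0.1439, 0.1512, 0.1700, 0.2099, 0.1430, 0.1820], E[r] = 3.1503, γ^t·E[r] = 2.066911, running G = 13.316153
t=5: π = [0.1439, 0.1512, 0.1701, 0.2097, 0.1430, 0.1820], E[r] = 3.1510, γ^t·E[r] = 1.860614, running G = 15.176767
t=6: π = [0.1439, 0.1512, 0.1701, 0.2098, 0.1430, 0.1820], E[r] = 3.1509, γ^t·E[r] = 1.674527, running G = 16.851294

G = 16.8513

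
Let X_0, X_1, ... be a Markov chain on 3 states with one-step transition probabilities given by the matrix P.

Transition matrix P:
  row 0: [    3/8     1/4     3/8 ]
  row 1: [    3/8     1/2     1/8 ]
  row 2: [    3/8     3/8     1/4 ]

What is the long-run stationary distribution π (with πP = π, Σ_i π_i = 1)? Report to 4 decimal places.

π = [0.3750, 0.3750, 0.2500]

Balance equations π_j = Σ_i π_i·P[i][j]:
  π_0 = 3/8·π_0 + 3/8·π_1 + 3/8·π_2
  π_1 = 1/4·π_0 + 1/2·π_1 + 3/8·π_2
  normalize: π_0 + π_1 + π_2 = 1
Solving the linear system gives exactly π = [3/8, 3/8, 1/4].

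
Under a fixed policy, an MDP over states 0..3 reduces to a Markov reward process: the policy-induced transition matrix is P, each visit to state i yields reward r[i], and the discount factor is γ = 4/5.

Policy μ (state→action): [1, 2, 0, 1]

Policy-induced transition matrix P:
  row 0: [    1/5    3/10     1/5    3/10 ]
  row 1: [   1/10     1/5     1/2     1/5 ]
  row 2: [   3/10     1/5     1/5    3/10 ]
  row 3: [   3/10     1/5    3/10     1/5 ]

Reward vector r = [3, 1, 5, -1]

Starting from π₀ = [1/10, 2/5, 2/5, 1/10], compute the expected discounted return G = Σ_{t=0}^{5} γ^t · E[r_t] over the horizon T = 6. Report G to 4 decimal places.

t=0: π = [0.1000, 0.4000, 0.4000, 0.1000], E[r] = 2.6000, γ^t·E[r] = 2.600000, running G = 2.600000
t=1: π = [0.2100, 0.2100, 0.3300, 0.2500], E[r] = 2.2400, γ^t·E[r] = 1.792000, running G = 4.392000
t=2: π = [0.2370, 0.2210, 0.2880, 0.2540], E[r] = 2.1180, γ^t·E[r] = 1.355520, running G = 5.747520
t=3: π = [0.2321, 0.2237, 0.2917, 0.2525], E[r] = 2.1260, γ^t·E[r] = 1.088512, running G = 6.836032
t=4: π = [0.2321, 0.2232, 0.2924, 0.2524], E[r] = 2.1288, γ^t·E[r] = 0.871948, running G = 7.707980
t=5: π = [0.2322, 0.2232, 0.2922, 0.2524], E[r] = 2.1282, γ^t·E[r] = 0.697378, running G = 8.405358

G = 8.4054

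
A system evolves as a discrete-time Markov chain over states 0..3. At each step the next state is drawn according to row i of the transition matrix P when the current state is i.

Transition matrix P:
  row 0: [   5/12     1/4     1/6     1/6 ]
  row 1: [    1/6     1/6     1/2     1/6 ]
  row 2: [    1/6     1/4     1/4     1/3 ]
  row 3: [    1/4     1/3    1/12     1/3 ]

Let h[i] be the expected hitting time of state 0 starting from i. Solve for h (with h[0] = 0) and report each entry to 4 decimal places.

First-step conditioning: h[0] = 0; for i ≠ 0, h[i] = 1 + Σ_k P[i][k]·h[k].
  h[1] = 1 + 1/6·h[1] + 1/2·h[2] + 1/6·h[3]
  h[2] = 1 + 1/4·h[1] + 1/4·h[2] + 1/3·h[3]
  h[3] = 1 + 1/3·h[1] + 1/12·h[2] + 1/3·h[3]
Solving the 3×3 linear system over states ≠ 0 gives exactly h = [0, 960/181, 948/181, 870/181] (h[0] = 0 is the target).

h = [0.0000, 5.3039, 5.2376, 4.8066]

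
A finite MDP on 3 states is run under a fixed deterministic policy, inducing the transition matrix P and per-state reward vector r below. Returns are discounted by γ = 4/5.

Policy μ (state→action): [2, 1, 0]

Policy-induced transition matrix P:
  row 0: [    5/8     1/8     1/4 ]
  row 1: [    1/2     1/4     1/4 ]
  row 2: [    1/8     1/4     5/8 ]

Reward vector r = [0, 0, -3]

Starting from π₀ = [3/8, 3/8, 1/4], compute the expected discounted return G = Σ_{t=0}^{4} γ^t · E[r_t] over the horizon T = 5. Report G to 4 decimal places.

t=0: π = [0.3750, 0.3750, 0.2500], E[r] = -0.7500, γ^t·E[r] = -0.750000, running G = -0.750000
t=1: π = [0.4531, 0.2031, 0.3438], E[r] = -1.0313, γ^t·E[r] = -0.825000, running G = -1.575000
t=2: π = [0.4277, 0.1934, 0.3789], E[r] = -1.1367, γ^t·E[r] = -0.727500, running G = -2.302500
t=3: π = [0.4114, 0.1965, 0.3921], E[r] = -1.1763, γ^t·E[r] = -0.602250, running G = -2.904750
t=4: π = [0.4044, 0.1986, 0.3970], E[r] = -1.1911, γ^t·E[r] = -0.487875, running G = -3.392625

G = -3.3926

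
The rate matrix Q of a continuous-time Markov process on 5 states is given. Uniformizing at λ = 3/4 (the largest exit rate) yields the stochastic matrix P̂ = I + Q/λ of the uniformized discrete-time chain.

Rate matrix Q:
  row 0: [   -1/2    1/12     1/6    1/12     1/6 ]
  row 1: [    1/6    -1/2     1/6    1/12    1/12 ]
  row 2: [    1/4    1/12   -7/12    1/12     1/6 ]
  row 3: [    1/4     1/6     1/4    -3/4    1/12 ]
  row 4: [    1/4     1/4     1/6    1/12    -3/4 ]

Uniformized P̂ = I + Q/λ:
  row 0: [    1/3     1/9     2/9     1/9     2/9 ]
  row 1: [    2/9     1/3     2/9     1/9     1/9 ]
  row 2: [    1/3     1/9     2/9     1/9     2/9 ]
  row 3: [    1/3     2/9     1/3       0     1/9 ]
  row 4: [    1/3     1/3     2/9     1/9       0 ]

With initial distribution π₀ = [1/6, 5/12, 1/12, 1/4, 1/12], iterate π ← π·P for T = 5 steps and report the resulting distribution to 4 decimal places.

π = [0.3110, 0.2013, 0.2333, 0.1000, 0.1544]

t=0: π = [0.1667, 0.4167, 0.0833, 0.2500, 0.0833]
t=1: π = [0.2870, 0.2500, 0.2500, 0.0833, 0.1296]
t=2: π = [0.3056, 0.2047, 0.2315, 0.1019, 0.1564]
t=3: π = [0.3106, 0.2027, 0.2335, 0.0998, 0.1534]
t=4: π = [0.3108, 0.2013, 0.2333, 0.1000, 0.1545]
t=5: π = [0.3110, 0.2013, 0.2333, 0.1000, 0.1544]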